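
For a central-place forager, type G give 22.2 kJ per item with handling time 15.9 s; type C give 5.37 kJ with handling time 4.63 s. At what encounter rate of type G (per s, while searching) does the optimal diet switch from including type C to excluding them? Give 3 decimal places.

0.309 per s

The zero-one rule: include type C iff E₂/h₂ > λE₁/(1+λh₁). Equality gives the switch point.
λE₁h₂ = E₂ + λE₂h₁ ⇒ λ = E₂/(E₁h₂ − E₂h₁) = 5.37/(102.8 − 85.38) = 0.3086 per s.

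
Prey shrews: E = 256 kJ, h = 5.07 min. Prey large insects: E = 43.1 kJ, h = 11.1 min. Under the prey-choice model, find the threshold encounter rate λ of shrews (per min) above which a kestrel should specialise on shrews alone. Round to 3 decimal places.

0.016 per min

Drop large insects once their profitability E₂/h₂ falls below the rate achievable on shrews alone: E₂/h₂ = λE₁/(1 + λh₁).
Solve for λ: λE₁h₂ = E₂(1 + λh₁) → λ(E₁h₂ − E₂h₁) = E₂ → λ = E₂/(E₁h₂ − E₂h₁).
λ = 43.1/(256×11.1 − 43.1×5.07) = 43.1/2623 = 0.01643 per min.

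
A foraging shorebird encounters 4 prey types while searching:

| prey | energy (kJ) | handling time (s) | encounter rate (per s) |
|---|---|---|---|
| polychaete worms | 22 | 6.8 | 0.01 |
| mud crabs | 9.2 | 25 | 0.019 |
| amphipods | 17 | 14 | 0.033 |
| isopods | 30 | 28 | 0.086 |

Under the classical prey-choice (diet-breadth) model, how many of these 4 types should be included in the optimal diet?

E/h in descending order: polychaete worms 3.24, amphipods 1.21, isopods 1.07, mud crabs 0.368 kJ/s. The optimal diet is the largest prefix of this list for which every included type satisfies E_i/h_i > R on the types above it.
Rate on top 1: 0.206. amphipods: 1.21 > 0.206 → include.
Rate on top 2: 0.5105. isopods: 1.07 > 0.5105 → include.
Rate on top 3: 0.8535. mud crabs: 0.368 < 0.8535 → exclude; stop.
Optimal diet: polychaete worms, amphipods, isopods — 3 of 4 types.

3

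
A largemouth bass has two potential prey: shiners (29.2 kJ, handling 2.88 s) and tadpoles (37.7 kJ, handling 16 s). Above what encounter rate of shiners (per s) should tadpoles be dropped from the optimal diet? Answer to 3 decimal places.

0.105 per s

The zero-one rule: include tadpoles iff E₂/h₂ > λE₁/(1+λh₁). Equality gives the switch point.
λE₁h₂ = E₂ + λE₂h₁ ⇒ λ = E₂/(E₁h₂ − E₂h₁) = 37.7/(467.2 − 108.6) = 0.1051 per s.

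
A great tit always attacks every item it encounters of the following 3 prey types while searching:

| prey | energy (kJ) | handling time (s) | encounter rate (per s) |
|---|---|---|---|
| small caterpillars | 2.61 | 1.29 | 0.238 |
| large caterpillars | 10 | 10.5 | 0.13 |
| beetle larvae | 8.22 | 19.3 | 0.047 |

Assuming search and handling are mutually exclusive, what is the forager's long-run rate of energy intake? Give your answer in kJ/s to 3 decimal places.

Energy encountered per unit search time: 0.238×2.61 + 0.13×10 + 0.047×8.22 = 2.308 kJ/s.
Handling time per unit search time: 0.238×1.29 + 0.13×10.5 + 0.047×19.3 = 2.579.
Rate = 2.308/(1 + 2.579) = 0.6447 kJ/s.

0.645 kJ/s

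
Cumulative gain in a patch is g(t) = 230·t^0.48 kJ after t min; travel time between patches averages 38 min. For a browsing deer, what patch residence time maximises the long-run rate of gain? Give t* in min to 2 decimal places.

35.08 min

Maximise g(t)/(T+t): set derivative to zero → g'(t)(T+t) = g(t).
g'(t) = 0.48·230·t^-0.52. Setting 0.48·230·t^-0.52 = 230·t^0.48/(38+t) gives 0.48(38+t) = t, so 0.52·t = 0.48×38.
t* = 0.48×38/0.52 = 35.08 min.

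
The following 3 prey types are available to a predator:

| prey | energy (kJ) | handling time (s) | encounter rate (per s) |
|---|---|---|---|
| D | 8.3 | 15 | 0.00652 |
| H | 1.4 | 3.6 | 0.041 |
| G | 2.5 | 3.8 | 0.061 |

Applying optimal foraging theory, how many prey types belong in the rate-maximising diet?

3

E/h in descending order: G 0.658, D 0.553, H 0.389 kJ/s. The optimal diet is the largest prefix of this list for which every included type satisfies E_i/h_i > R on the types above it.
Rate on top 1: 0.1238. D: 0.553 > 0.1238 → include.
Rate on top 2: 0.1554. H: 0.389 > 0.1554 → include.
Optimal diet: G, D, H — 3 of 3 types.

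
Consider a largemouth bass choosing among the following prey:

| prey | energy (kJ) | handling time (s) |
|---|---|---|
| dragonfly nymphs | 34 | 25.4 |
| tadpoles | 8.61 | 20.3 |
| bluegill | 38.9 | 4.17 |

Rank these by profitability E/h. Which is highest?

bluegill

In descending order of E/h:
bluegill: 38.9/4.17 = 9.33 kJ/s
dragonfly nymphs: 34/25.4 = 1.34 kJ/s
tadpoles: 8.61/20.3 = 0.424 kJ/s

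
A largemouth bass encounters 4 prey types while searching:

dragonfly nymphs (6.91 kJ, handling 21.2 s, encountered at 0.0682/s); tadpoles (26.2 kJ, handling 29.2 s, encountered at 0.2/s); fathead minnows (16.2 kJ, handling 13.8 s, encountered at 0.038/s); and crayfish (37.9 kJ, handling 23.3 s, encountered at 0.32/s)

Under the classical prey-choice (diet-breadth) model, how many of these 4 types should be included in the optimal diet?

1

Profitabilities (E/h, kJ/s): crayfish 1.63, fathead minnows 1.17, tadpoles 0.897, dragonfly nymphs 0.326. Add prey in this order while the next type's profitability exceeds the intake rate on those already taken.
Rate on top 1: 1.434. fathead minnows: 1.17 < 1.434 → exclude; stop.
Optimal diet: crayfish — 1 of 4 types.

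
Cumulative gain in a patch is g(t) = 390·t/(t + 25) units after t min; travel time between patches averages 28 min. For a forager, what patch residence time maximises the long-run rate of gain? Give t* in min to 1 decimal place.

Maximise g(t)/(T+t): set derivative to zero → g'(t)(T+t) = g(t).
g'(t) = 390·25/(t + 25)². Setting 390·25/(t+25)² = 390t/[(t+25)(28+t)] gives 25(28+t) = t(t+25), so t² = 25×28 = 700.
t* = √700 = 26.46 min.

26.5 min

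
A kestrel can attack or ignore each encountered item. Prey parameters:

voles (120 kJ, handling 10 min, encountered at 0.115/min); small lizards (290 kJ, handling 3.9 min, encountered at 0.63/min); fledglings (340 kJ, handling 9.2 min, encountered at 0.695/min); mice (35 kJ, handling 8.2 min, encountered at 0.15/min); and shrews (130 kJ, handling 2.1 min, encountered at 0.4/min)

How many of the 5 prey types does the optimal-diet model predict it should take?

E/h in descending order: small lizards 74.4, shrews 61.9, fledglings 37, voles 12, mice 4.27 kJ/min. The optimal diet is the largest prefix of this list for which every included type satisfies E_i/h_i > R on the types above it.
Rate on top 1: 52.85. shrews: 61.9 > 52.85 → include.
Rate on top 2: 54.62. fledglings: 37 < 54.62 → exclude; stop.
Optimal diet: small lizards, shrews — 2 of 5 types.

2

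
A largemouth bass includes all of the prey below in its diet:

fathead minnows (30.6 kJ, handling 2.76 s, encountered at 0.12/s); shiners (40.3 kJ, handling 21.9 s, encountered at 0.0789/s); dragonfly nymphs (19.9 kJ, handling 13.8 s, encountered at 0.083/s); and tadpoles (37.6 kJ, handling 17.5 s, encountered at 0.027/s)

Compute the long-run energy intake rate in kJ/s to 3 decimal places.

R = Σλ_iE_i / (1 + Σλ_ih_i)
Numerator: 0.12×30.6 + 0.0789×40.3 + 0.083×19.9 + 0.027×37.6 = 9.519
Denominator: 1 + 0.12×2.76 + 0.0789×21.9 + 0.083×13.8 + 0.027×17.5 = 4.677
R = 9.519/4.677 = 2.035 kJ/s

2.035 kJ/s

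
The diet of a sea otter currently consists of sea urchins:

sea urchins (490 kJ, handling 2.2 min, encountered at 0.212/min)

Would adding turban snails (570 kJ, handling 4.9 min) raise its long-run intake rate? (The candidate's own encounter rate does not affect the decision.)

Current rate: (0.212×490)/(1 + 0.212×2.2) = 70.84 kJ/min.
Profitability of turban snails: 570/4.9 = 116.3 kJ/min.
Since 116.3 > R, including turban snails increases the long-run rate.

Yes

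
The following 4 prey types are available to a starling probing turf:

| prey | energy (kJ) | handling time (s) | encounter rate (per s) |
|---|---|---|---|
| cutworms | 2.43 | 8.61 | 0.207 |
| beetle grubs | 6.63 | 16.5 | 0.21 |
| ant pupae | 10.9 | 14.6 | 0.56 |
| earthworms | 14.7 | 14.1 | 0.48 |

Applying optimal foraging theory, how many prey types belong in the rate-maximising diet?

1

Profitabilities (E/h, kJ/s): earthworms 1.04, ant pupae 0.747, beetle grubs 0.402, cutworms 0.282. Add prey in this order while the next type's profitability exceeds the intake rate on those already taken.
Rate on top 1: 0.9083. ant pupae: 0.747 < 0.9083 → exclude; stop.
Optimal diet: earthworms — 1 of 4 types.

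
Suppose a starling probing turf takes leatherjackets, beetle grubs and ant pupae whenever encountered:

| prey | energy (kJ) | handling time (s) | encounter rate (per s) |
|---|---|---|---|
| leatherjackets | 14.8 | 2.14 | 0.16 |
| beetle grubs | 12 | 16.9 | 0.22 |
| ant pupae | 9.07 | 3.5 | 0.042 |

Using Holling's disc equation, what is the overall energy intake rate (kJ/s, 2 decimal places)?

1.03 kJ/s

R = Σλ_iE_i / (1 + Σλ_ih_i)
Numerator: 0.16×14.8 + 0.22×12 + 0.042×9.07 = 5.389
Denominator: 1 + 0.16×2.14 + 0.22×16.9 + 0.042×3.5 = 5.207
R = 5.389/5.207 = 1.035 kJ/s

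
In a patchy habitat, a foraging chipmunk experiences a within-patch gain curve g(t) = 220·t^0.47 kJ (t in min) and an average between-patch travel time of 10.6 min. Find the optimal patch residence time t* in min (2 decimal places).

Optimal t* satisfies g'(t*) = g(t*)/(T + t*).
g'(t) = 0.47·220·t^-0.53. Setting 0.47·220·t^-0.53 = 220·t^0.47/(10.6+t) gives 0.47(10.6+t) = t, so 0.53·t = 0.47×10.6.
t* = 0.47×10.6/0.53 = 9.4 min.

9.40 min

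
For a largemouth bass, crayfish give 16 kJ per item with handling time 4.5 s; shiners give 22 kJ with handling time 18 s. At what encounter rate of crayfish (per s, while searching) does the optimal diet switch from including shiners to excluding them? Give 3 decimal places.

The zero-one rule: include shiners iff E₂/h₂ > λE₁/(1+λh₁). Equality gives the switch point.
λE₁h₂ = E₂ + λE₂h₁ ⇒ λ = E₂/(E₁h₂ − E₂h₁) = 22/(288 − 99) = 0.1164 per s.

0.116 per s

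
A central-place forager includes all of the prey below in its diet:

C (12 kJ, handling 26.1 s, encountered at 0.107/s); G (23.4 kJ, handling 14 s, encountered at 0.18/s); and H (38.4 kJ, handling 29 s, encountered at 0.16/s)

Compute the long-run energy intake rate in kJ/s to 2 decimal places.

1.06 kJ/s

R = (0.107×12 + 0.18×23.4 + 0.16×38.4) / (1 + 0.107×26.1 + 0.18×14 + 0.16×29) = 11.64/10.95 = 1.063 kJ/s.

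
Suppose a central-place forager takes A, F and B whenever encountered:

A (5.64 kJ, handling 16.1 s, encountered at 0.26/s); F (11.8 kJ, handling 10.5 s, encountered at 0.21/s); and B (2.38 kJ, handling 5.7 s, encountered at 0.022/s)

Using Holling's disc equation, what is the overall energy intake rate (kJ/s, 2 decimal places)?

R = (0.26×5.64 + 0.21×11.8 + 0.022×2.38) / (1 + 0.26×16.1 + 0.21×10.5 + 0.022×5.7) = 3.997/7.516 = 0.5317 kJ/s.

0.53 kJ/s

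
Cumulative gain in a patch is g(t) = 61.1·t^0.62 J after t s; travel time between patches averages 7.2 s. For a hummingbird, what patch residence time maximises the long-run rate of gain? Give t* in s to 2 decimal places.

11.75 s

Maximise g(t)/(T+t): set derivative to zero → g'(t)(T+t) = g(t).
g'(t) = 0.62·61.1·t^-0.38. Setting 0.62·61.1·t^-0.38 = 61.1·t^0.62/(7.2+t) gives 0.62(7.2+t) = t, so 0.38·t = 0.62×7.2.
t* = 0.62×7.2/0.38 = 11.75 s.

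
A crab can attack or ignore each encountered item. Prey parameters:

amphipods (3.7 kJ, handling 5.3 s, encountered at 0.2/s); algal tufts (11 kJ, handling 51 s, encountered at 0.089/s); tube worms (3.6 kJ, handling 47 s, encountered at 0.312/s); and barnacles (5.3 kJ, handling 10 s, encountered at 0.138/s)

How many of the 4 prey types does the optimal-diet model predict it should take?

Profitabilities (E/h, kJ/s): amphipods 0.698, barnacles 0.53, algal tufts 0.216, tube worms 0.0766. Add prey in this order while the next type's profitability exceeds the intake rate on those already taken.
Rate on top 1: 0.3592. barnacles: 0.53 > 0.3592 → include.
Rate on top 2: 0.4277. algal tufts: 0.216 < 0.4277 → exclude; stop.
Optimal diet: amphipods, barnacles — 2 of 4 types.

2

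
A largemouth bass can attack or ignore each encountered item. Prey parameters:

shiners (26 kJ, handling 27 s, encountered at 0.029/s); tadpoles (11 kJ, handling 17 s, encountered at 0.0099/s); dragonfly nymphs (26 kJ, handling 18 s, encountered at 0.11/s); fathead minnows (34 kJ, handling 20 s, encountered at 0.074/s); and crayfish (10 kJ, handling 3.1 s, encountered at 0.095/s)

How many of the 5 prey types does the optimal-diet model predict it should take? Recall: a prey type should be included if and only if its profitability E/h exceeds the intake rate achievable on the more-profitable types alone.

Rank by E/h (kJ/s): crayfish 3.23, fathead minnows 1.7, dragonfly nymphs 1.44, shiners 0.963, tadpoles 0.647. Include each in turn until the next type's E/h falls below the running intake rate.
Rate on top 1: 0.7339. fathead minnows: 1.7 > 0.7339 → include.
Rate on top 2: 1.249. dragonfly nymphs: 1.44 > 1.249 → include.
Rate on top 3: 1.331. shiners: 0.963 < 1.331 → exclude; stop.
Optimal diet: crayfish, fathead minnows, dragonfly nymphs — 3 of 5 types.

3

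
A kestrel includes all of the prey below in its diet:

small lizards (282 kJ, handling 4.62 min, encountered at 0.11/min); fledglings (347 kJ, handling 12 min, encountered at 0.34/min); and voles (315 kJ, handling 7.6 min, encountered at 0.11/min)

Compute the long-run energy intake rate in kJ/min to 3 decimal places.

28.587 kJ/min

R = (0.11×282 + 0.34×347 + 0.11×315) / (1 + 0.11×4.62 + 0.34×12 + 0.11×7.6) = 183.7/6.424 = 28.59 kJ/min.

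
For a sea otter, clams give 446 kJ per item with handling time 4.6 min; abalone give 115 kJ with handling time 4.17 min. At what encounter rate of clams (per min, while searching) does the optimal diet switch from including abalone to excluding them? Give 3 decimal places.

At the threshold, the rate on clams alone equals the profitability of abalone: λ·446/(1 + λ·4.6) = 115/4.17 = 27.58.
Rearranging, λ(446 − 27.58×4.6) = 27.58, so λ = 27.58/319.1 = 0.08641 per min.

0.086 per min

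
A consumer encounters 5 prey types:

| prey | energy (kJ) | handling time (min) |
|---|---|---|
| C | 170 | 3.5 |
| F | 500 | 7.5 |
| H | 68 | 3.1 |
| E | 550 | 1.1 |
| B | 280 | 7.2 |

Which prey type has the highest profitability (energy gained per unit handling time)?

E

Profitability E/h (kJ/min): C = 170/3.5 = 48.6, F = 500/7.5 = 66.7, H = 68/3.1 = 21.9, E = 550/1.1 = 500, B = 280/7.2 = 38.9.
Ranked: E > F > C > B > H.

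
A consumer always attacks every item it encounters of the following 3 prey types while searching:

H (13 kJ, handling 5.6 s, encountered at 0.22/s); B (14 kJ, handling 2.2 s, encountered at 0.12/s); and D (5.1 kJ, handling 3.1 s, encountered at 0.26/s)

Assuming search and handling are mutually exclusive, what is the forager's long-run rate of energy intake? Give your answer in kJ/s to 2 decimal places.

1.78 kJ/s

R = (0.22×13 + 0.12×14 + 0.26×5.1) / (1 + 0.22×5.6 + 0.12×2.2 + 0.26×3.1) = 5.866/3.302 = 1.776 kJ/s.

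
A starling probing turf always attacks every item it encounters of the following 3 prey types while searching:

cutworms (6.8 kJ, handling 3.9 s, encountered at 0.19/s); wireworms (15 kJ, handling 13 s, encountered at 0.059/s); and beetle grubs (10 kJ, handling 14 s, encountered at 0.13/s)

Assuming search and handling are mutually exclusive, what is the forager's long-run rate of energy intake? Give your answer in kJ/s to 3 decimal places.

0.803 kJ/s

R = (0.19×6.8 + 0.059×15 + 0.13×10) / (1 + 0.19×3.9 + 0.059×13 + 0.13×14) = 3.477/4.328 = 0.8034 kJ/s.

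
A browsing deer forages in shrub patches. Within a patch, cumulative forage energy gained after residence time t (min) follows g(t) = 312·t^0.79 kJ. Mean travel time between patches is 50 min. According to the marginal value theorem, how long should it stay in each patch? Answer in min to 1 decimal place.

188.1 min

By the marginal value theorem, leave when the instantaneous gain rate g'(t) equals the habitat-wide average g(t)/(T + t).
g'(t) = 0.79·312·t^-0.21. Setting 0.79·312·t^-0.21 = 312·t^0.79/(50+t) gives 0.79(50+t) = t, so 0.21·t = 0.79×50.
t* = 0.79×50/0.21 = 188.1 min.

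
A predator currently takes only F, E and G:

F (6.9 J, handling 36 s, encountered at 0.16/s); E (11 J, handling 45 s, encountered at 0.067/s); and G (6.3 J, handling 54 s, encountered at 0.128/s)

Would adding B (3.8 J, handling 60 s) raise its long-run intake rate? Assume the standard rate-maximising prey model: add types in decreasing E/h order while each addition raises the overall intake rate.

Current rate: (0.16×6.9 + 0.067×11 + 0.128×6.3)/(1 + 0.16×36 + 0.067×45 + 0.128×54) = 0.1587 J/s.
Profitability of B: 3.8/60 = 0.06333 J/s.
0.06333 < 0.1587, so adding B would lower the average — exclude it.

No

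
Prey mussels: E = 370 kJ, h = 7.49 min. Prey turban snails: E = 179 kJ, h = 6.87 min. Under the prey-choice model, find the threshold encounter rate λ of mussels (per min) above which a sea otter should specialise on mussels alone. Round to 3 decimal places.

The zero-one rule: include turban snails iff E₂/h₂ > λE₁/(1+λh₁). Equality gives the switch point.
λE₁h₂ = E₂ + λE₂h₁ ⇒ λ = E₂/(E₁h₂ − E₂h₁) = 179/(2542 − 1341) = 0.149 per min.

0.149 per min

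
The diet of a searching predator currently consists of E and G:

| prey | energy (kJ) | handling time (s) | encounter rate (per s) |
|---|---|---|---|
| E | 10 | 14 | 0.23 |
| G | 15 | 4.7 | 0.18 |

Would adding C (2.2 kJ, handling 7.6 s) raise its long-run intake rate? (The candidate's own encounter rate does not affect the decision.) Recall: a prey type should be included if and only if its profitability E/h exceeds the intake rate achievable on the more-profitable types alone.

No

Current rate: (0.23×10 + 0.18×15)/(1 + 0.23×14 + 0.18×4.7) = 0.987 kJ/s.
C: E/h = 2.2/7.6 = 0.2895 kJ/s.
Since 0.2895 < R, time spent handling C is better spent searching.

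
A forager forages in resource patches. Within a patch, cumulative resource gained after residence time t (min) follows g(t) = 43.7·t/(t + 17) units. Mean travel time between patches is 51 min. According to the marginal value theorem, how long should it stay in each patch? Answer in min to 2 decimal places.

29.44 min

By the marginal value theorem, leave when the instantaneous gain rate g'(t) equals the habitat-wide average g(t)/(T + t).
g'(t) = 43.7·17/(t + 17)². Setting 43.7·17/(t+17)² = 43.7t/[(t+17)(51+t)] gives 17(51+t) = t(t+17), so t² = 17×51 = 867.
t* = √867 = 29.44 min.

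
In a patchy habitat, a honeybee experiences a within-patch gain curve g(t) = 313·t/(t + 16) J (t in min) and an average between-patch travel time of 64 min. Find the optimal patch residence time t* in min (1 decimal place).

32.0 min

Maximise g(t)/(T+t): set derivative to zero → g'(t)(T+t) = g(t).
g'(t) = 313·16/(t + 16)². Setting 313·16/(t+16)² = 313t/[(t+16)(64+t)] gives 16(64+t) = t(t+16), so t² = 16×64 = 1024.
t* = √1024 = 32 min.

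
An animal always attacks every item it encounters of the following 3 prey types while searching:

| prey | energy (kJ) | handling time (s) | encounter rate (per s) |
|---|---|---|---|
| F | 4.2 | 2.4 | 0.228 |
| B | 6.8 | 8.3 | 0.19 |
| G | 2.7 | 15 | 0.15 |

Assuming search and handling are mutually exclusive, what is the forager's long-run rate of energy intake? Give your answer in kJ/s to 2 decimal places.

R = Σλ_iE_i / (1 + Σλ_ih_i)
Numerator: 0.228×4.2 + 0.19×6.8 + 0.15×2.7 = 2.655
Denominator: 1 + 0.228×2.4 + 0.19×8.3 + 0.15×15 = 5.374
R = 2.655/5.374 = 0.494 kJ/s

0.49 kJ/s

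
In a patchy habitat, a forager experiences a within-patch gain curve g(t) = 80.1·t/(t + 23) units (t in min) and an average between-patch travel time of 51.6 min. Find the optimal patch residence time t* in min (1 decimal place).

34.4 min

Maximise g(t)/(T+t): set derivative to zero → g'(t)(T+t) = g(t).
g'(t) = 80.1·23/(t + 23)². Setting 80.1·23/(t+23)² = 80.1t/[(t+23)(51.6+t)] gives 23(51.6+t) = t(t+23), so t² = 23×51.6 = 1187.
t* = √1187 = 34.45 min.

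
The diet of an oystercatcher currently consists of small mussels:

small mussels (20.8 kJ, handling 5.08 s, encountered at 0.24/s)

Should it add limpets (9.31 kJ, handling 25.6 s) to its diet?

Intake rate on the current diet: R = (0.24×20.8) / (1 + 0.24×5.08) = 4.992/2.219 = 2.249 kJ/s.
Profitability of limpets: 9.31/25.6 = 0.3637 kJ/s.
0.3637 < 2.249, so adding limpets would lower the average — exclude it.

No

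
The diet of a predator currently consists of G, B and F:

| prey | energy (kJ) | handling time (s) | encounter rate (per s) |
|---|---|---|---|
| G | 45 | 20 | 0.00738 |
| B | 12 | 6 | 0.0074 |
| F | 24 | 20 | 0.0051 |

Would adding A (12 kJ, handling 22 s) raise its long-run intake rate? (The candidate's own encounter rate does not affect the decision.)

Yes

On G, B and F alone, R = ΣλE/(1+Σλh) = 0.5433/1.294 = 0.4199 kJ/s.
A: E/h = 12/22 = 0.5455 kJ/s.
0.5455 > 0.4199, so adding A raises the average — include it.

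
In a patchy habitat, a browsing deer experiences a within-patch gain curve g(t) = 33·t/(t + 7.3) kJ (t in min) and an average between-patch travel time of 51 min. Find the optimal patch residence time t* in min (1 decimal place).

19.3 min

Maximise g(t)/(T+t): set derivative to zero → g'(t)(T+t) = g(t).
g'(t) = 33·7.3/(t + 7.3)². Setting 33·7.3/(t+7.3)² = 33t/[(t+7.3)(51+t)] gives 7.3(51+t) = t(t+7.3), so t² = 7.3×51 = 372.3.
t* = √372.3 = 19.3 min.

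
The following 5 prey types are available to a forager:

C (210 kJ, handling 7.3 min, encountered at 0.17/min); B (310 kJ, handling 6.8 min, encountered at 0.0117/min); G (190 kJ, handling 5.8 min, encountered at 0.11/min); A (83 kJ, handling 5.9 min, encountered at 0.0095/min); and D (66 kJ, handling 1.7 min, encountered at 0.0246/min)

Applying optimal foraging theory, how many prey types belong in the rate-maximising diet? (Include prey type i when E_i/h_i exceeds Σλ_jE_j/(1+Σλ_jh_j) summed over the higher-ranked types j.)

4

Rank by E/h (kJ/min): B 45.6, D 38.8, G 32.8, C 28.8, A 14.1. Include each in turn until the next type's E/h falls below the running intake rate.
Rate on top 1: 3.36. D: 38.8 > 3.36 → include.
Rate on top 2: 4.682. G: 32.8 > 4.682 → include.
Rate on top 3: 14.86. C: 28.8 > 14.86 → include.
Rate on top 4: 20.61. A: 14.1 < 20.61 → exclude; stop.
Optimal diet: B, D, G, C — 4 of 5 types.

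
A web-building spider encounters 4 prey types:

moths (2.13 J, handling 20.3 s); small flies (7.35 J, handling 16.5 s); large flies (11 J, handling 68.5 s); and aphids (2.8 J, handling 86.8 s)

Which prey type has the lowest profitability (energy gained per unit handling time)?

aphids

In descending order of E/h:
small flies: 7.35/16.5 = 0.445 J/s
large flies: 11/68.5 = 0.161 J/s
moths: 2.13/20.3 = 0.105 J/s
aphids: 2.8/86.8 = 0.0323 J/s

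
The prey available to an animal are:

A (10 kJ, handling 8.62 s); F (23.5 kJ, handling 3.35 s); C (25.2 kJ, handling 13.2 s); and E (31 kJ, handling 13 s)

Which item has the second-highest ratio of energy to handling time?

Profitability E/h (kJ/s): A = 10/8.62 = 1.16, F = 23.5/3.35 = 7.01, C = 25.2/13.2 = 1.91, E = 31/13 = 2.38.
Ranked: F > E > C > A.

E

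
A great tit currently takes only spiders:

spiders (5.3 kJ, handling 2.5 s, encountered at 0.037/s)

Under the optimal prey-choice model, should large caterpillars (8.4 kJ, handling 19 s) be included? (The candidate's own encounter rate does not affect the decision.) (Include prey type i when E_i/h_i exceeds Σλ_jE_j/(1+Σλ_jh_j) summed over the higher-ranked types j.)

Yes

On spiders alone, R = ΣλE/(1+Σλh) = 0.1961/1.093 = 0.1795 kJ/s.
Profitability of large caterpillars: 8.4/19 = 0.4421 kJ/s.
Since 0.4421 > R, including large caterpillars increases the long-run rate.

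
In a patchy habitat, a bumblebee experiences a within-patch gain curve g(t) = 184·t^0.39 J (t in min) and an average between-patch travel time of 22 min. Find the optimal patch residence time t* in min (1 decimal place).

14.1 min

Maximise g(t)/(T+t): set derivative to zero → g'(t)(T+t) = g(t).
g'(t) = 0.39·184·t^-0.61. Setting 0.39·184·t^-0.61 = 184·t^0.39/(22+t) gives 0.39(22+t) = t, so 0.61·t = 0.39×22.
t* = 0.39×22/0.61 = 14.07 min.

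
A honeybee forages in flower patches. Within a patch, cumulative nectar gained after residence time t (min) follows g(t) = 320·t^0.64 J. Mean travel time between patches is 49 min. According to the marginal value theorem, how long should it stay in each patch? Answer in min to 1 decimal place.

By the marginal value theorem, leave when the instantaneous gain rate g'(t) equals the habitat-wide average g(t)/(T + t).
g'(t) = 0.64·320·t^-0.36. Setting 0.64·320·t^-0.36 = 320·t^0.64/(49+t) gives 0.64(49+t) = t, so 0.36·t = 0.64×49.
t* = 0.64×49/0.36 = 87.11 min.

87.1 min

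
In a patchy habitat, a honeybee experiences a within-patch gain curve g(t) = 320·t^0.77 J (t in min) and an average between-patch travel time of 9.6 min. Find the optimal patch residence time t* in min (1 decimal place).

32.1 min

Optimal t* satisfies g'(t*) = g(t*)/(T + t*).
g'(t) = 0.77·320·t^-0.23. Setting 0.77·320·t^-0.23 = 320·t^0.77/(9.6+t) gives 0.77(9.6+t) = t, so 0.23·t = 0.77×9.6.
t* = 0.77×9.6/0.23 = 32.14 min.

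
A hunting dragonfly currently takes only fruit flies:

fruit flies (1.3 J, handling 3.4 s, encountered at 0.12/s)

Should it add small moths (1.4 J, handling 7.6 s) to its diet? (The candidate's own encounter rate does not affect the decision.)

On fruit flies alone, R = ΣλE/(1+Σλh) = 0.156/1.408 = 0.1108 J/s.
small moths: E/h = 1.4/7.6 = 0.1842 J/s.
0.1842 > 0.1108, so adding small moths raises the average — include it.

Yes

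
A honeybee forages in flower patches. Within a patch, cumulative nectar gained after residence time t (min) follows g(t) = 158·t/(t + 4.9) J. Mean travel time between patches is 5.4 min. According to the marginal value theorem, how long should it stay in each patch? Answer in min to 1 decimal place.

By the marginal value theorem, leave when the instantaneous gain rate g'(t) equals the habitat-wide average g(t)/(T + t).
g'(t) = 158·4.9/(t + 4.9)². Setting 158·4.9/(t+4.9)² = 158t/[(t+4.9)(5.4+t)] gives 4.9(5.4+t) = t(t+4.9), so t² = 4.9×5.4 = 26.46.
t* = √26.46 = 5.144 min.

5.1 min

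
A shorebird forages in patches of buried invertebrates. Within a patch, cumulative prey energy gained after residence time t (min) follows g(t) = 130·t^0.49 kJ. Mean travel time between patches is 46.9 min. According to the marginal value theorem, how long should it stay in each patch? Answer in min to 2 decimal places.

45.06 min

By the marginal value theorem, leave when the instantaneous gain rate g'(t) equals the habitat-wide average g(t)/(T + t).
g'(t) = 0.49·130·t^-0.51. Setting 0.49·130·t^-0.51 = 130·t^0.49/(46.9+t) gives 0.49(46.9+t) = t, so 0.51·t = 0.49×46.9.
t* = 0.49×46.9/0.51 = 45.06 min.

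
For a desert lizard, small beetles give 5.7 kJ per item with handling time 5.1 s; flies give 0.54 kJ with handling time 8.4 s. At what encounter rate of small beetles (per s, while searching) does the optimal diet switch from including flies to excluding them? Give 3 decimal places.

Drop flies once their profitability E₂/h₂ falls below the rate achievable on small beetles alone: E₂/h₂ = λE₁/(1 + λh₁).
Solve for λ: λE₁h₂ = E₂(1 + λh₁) → λ(E₁h₂ − E₂h₁) = E₂ → λ = E₂/(E₁h₂ − E₂h₁).
λ = 0.54/(5.7×8.4 − 0.54×5.1) = 0.54/45.13 = 0.01197 per s.

0.012 per s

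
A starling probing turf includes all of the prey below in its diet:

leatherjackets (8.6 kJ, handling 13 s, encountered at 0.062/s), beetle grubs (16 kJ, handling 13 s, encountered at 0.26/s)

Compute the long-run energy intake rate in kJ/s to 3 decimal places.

R = Σλ_iE_i / (1 + Σλ_ih_i)
Numerator: 0.062×8.6 + 0.26×16 = 4.693
Denominator: 1 + 0.062×13 + 0.26×13 = 5.186
R = 4.693/5.186 = 0.905 kJ/s

0.905 kJ/s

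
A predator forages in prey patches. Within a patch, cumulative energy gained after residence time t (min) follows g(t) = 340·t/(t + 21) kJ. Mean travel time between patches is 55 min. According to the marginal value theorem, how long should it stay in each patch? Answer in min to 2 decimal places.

33.99 min

Maximise g(t)/(T+t): set derivative to zero → g'(t)(T+t) = g(t).
g'(t) = 340·21/(t + 21)². Setting 340·21/(t+21)² = 340t/[(t+21)(55+t)] gives 21(55+t) = t(t+21), so t² = 21×55 = 1155.
t* = √1155 = 33.99 min.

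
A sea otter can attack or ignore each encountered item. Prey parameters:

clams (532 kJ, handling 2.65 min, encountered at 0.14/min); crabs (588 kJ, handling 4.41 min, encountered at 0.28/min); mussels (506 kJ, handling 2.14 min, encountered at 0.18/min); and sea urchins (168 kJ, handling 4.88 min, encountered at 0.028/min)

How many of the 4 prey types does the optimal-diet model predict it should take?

3

Profitabilities (E/h, kJ/min): mussels 236, clams 201, crabs 133, sea urchins 34.4. Add prey in this order while the next type's profitability exceeds the intake rate on those already taken.
Rate on top 1: 65.75. clams: 201 > 65.75 → include.
Rate on top 2: 94.27. crabs: 133 > 94.27 → include.
Rate on top 3: 110.4. sea urchins: 34.4 < 110.4 → exclude; stop.
Optimal diet: mussels, clams, crabs — 3 of 4 types.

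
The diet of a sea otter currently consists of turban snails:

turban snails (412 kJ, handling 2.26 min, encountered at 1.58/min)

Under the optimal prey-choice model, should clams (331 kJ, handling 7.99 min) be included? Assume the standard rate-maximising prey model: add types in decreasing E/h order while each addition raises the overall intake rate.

Current rate: (1.58×412)/(1 + 1.58×2.26) = 142.4 kJ/min.
clams: E/h = 331/7.99 = 41.43 kJ/min.
41.43 < 142.4, so adding clams would lower the average — exclude it.

No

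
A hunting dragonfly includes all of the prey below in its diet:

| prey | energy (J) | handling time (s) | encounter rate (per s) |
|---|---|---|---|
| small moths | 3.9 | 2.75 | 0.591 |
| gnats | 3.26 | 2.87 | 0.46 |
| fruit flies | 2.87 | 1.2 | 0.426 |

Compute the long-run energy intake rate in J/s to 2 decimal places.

1.13 J/s

R = Σλ_iE_i / (1 + Σλ_ih_i)
Numerator: 0.591×3.9 + 0.46×3.26 + 0.426×2.87 = 5.027
Denominator: 1 + 0.591×2.75 + 0.46×2.87 + 0.426×1.2 = 4.457
R = 5.027/4.457 = 1.128 J/s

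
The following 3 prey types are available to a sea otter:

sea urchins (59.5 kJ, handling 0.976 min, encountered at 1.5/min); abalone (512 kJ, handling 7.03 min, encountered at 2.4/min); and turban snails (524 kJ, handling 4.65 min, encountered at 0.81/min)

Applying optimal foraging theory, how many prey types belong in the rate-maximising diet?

1

E/h in descending order: turban snails 113, abalone 72.8, sea urchins 61 kJ/min. The optimal diet is the largest prefix of this list for which every included type satisfies E_i/h_i > R on the types above it.
Rate on top 1: 89.05. abalone: 72.8 < 89.05 → exclude; stop.
Optimal diet: turban snails — 1 of 3 types.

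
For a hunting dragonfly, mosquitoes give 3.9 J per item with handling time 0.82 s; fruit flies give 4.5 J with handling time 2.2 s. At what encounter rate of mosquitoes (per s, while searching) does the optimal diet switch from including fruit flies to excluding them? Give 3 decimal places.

The zero-one rule: include fruit flies iff E₂/h₂ > λE₁/(1+λh₁). Equality gives the switch point.
λE₁h₂ = E₂ + λE₂h₁ ⇒ λ = E₂/(E₁h₂ − E₂h₁) = 4.5/(8.58 − 3.69) = 0.9202 per s.

0.920 per s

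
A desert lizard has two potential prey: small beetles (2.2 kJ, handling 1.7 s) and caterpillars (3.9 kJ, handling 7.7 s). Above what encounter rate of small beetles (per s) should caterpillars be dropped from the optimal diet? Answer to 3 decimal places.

At the threshold, the rate on small beetles alone equals the profitability of caterpillars: λ·2.2/(1 + λ·1.7) = 3.9/7.7 = 0.5065.
Rearranging, λ(2.2 − 0.5065×1.7) = 0.5065, so λ = 0.5065/1.339 = 0.3783 per s.

0.378 per s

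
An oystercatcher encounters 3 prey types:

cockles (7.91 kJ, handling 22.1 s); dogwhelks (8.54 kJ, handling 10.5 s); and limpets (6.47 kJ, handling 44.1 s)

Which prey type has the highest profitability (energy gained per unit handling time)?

dogwhelks

Profitability E/h (kJ/s): cockles = 7.91/22.1 = 0.358, dogwhelks = 8.54/10.5 = 0.813, limpets = 6.47/44.1 = 0.147.
Ranked: dogwhelks > cockles > limpets.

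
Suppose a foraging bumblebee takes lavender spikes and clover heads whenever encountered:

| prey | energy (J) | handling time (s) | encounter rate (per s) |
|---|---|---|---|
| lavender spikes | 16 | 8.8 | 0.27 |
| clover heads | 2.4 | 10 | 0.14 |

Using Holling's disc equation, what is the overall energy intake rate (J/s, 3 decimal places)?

0.975 J/s

R = (0.27×16 + 0.14×2.4) / (1 + 0.27×8.8 + 0.14×10) = 4.656/4.776 = 0.9749 J/s.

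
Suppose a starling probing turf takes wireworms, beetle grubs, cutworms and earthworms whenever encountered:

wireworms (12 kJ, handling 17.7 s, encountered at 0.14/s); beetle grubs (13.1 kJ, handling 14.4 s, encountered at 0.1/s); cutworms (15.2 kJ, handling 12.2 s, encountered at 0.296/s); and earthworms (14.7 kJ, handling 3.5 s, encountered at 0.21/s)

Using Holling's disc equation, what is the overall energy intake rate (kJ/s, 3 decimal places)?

1.142 kJ/s

Energy encountered per unit search time: 0.14×12 + 0.1×13.1 + 0.296×15.2 + 0.21×14.7 = 10.58 kJ/s.
Handling time per unit search time: 0.14×17.7 + 0.1×14.4 + 0.296×12.2 + 0.21×3.5 = 8.264.
Rate = 10.58/(1 + 8.264) = 1.142 kJ/s.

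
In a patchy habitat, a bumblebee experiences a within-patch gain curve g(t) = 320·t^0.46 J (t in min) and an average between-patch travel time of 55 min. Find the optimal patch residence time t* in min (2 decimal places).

Maximise g(t)/(T+t): set derivative to zero → g'(t)(T+t) = g(t).
g'(t) = 0.46·320·t^-0.54. Setting 0.46·320·t^-0.54 = 320·t^0.46/(55+t) gives 0.46(55+t) = t, so 0.54·t = 0.46×55.
t* = 0.46×55/0.54 = 46.85 min.

46.85 min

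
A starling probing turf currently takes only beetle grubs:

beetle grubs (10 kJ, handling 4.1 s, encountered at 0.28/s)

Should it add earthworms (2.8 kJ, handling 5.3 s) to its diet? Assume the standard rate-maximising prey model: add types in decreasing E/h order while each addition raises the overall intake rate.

On beetle grubs alone, R = ΣλE/(1+Σλh) = 2.8/2.148 = 1.304 kJ/s.
earthworms: E/h = 2.8/5.3 = 0.5283 kJ/s.
Since 0.5283 < R, time spent handling earthworms is better spent searching.

No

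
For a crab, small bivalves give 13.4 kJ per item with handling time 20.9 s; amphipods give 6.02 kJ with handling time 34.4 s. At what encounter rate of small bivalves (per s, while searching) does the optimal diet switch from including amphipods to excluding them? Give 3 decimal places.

0.018 per s

The zero-one rule: include amphipods iff E₂/h₂ > λE₁/(1+λh₁). Equality gives the switch point.
λE₁h₂ = E₂ + λE₂h₁ ⇒ λ = E₂/(E₁h₂ − E₂h₁) = 6.02/(461 − 125.8) = 0.01796 per s.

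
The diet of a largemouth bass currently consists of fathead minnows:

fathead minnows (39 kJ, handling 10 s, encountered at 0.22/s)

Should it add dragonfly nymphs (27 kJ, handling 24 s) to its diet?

Intake rate on the current diet: R = (0.22×39) / (1 + 0.22×10) = 8.58/3.2 = 2.681 kJ/s.
Profitability of dragonfly nymphs: 27/24 = 1.125 kJ/s.
1.125 < 2.681, so adding dragonfly nymphs would lower the average — exclude it.

No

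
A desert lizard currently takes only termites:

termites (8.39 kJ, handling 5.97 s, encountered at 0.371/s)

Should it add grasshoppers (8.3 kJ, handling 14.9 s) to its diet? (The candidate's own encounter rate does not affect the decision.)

On termites alone, R = ΣλE/(1+Σλh) = 3.113/3.215 = 0.9682 kJ/s.
Profitability of grasshoppers: 8.3/14.9 = 0.557 kJ/s.
Since 0.557 < R, time spent handling grasshoppers is better spent searching.

No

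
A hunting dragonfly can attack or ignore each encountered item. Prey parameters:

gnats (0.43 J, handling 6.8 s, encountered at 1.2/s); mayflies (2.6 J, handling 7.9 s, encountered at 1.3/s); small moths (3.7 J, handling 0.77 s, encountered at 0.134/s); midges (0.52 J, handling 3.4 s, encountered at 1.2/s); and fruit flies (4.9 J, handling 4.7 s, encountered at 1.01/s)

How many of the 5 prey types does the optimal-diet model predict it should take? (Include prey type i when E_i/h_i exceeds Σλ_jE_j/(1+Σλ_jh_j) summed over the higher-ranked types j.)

Profitabilities (E/h, J/s): small moths 4.81, fruit flies 1.04, mayflies 0.329, midges 0.153, gnats 0.0632. Add prey in this order while the next type's profitability exceeds the intake rate on those already taken.
Rate on top 1: 0.4494. fruit flies: 1.04 > 0.4494 → include.
Rate on top 2: 0.9307. mayflies: 0.329 < 0.9307 → exclude; stop.
Optimal diet: small moths, fruit flies — 2 of 5 types.

2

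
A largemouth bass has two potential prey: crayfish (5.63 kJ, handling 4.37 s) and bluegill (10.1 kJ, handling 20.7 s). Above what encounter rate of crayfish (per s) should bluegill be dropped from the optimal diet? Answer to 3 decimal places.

0.139 per s

The zero-one rule: include bluegill iff E₂/h₂ > λE₁/(1+λh₁). Equality gives the switch point.
λE₁h₂ = E₂ + λE₂h₁ ⇒ λ = E₂/(E₁h₂ − E₂h₁) = 10.1/(116.5 − 44.14) = 0.1395 per s.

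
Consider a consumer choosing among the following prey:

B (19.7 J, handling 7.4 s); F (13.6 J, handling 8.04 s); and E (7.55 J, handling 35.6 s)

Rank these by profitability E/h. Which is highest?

In descending order of E/h:
B: 19.7/7.4 = 2.66 J/s
F: 13.6/8.04 = 1.69 J/s
E: 7.55/35.6 = 0.212 J/s

B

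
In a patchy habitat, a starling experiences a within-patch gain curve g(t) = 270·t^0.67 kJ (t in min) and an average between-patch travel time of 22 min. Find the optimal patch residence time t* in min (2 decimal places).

By the marginal value theorem, leave when the instantaneous gain rate g'(t) equals the habitat-wide average g(t)/(T + t).
g'(t) = 0.67·270·t^-0.33. Setting 0.67·270·t^-0.33 = 270·t^0.67/(22+t) gives 0.67(22+t) = t, so 0.33·t = 0.67×22.
t* = 0.67×22/0.33 = 44.67 min.

44.67 min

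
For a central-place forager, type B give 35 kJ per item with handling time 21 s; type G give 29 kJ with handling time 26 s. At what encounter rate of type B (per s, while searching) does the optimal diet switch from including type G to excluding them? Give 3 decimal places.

0.096 per s

The zero-one rule: include type G iff E₂/h₂ > λE₁/(1+λh₁). Equality gives the switch point.
λE₁h₂ = E₂ + λE₂h₁ ⇒ λ = E₂/(E₁h₂ − E₂h₁) = 29/(910 − 609) = 0.09635 per s.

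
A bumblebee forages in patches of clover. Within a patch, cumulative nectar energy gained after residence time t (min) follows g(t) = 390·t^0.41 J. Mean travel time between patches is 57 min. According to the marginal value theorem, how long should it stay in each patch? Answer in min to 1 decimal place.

By the marginal value theorem, leave when the instantaneous gain rate g'(t) equals the habitat-wide average g(t)/(T + t).
g'(t) = 0.41·390·t^-0.59. Setting 0.41·390·t^-0.59 = 390·t^0.41/(57+t) gives 0.41(57+t) = t, so 0.59·t = 0.41×57.
t* = 0.41×57/0.59 = 39.61 min.

39.6 min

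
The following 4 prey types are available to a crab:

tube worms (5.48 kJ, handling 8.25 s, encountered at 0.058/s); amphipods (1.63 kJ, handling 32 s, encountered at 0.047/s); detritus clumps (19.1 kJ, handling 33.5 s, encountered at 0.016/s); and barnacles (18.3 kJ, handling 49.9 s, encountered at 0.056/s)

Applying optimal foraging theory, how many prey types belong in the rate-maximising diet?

Profitabilities (E/h, kJ/s): tube worms 0.664, detritus clumps 0.57, barnacles 0.367, amphipods 0.0509. Add prey in this order while the next type's profitability exceeds the intake rate on those already taken.
Rate on top 1: 0.215. detritus clumps: 0.57 > 0.215 → include.
Rate on top 2: 0.3095. barnacles: 0.367 > 0.3095 → include.
Rate on top 3: 0.3427. amphipods: 0.0509 < 0.3427 → exclude; stop.
Optimal diet: tube worms, detritus clumps, barnacles — 3 of 4 types.

3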